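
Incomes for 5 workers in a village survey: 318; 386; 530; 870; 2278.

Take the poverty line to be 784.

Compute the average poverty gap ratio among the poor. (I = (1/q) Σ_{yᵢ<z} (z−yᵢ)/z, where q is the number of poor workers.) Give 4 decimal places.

0.4753

Below z: 318, 386, 530 (q = 3 of N = 5).
Relative gaps: 0.5944, 0.5077, 0.3240; sum = 1.426020.
The income-gap ratio divides by q (the poor only): 1.426020 / 3 = 0.4753.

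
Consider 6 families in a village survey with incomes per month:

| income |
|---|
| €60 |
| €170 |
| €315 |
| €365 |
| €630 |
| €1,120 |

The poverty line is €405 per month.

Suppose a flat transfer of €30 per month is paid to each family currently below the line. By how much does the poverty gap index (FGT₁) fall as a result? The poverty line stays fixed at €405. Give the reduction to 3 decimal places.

0.049

Before: below the line — €60, €170, €315, €365; poverty gap index (FGT₁) = 0.29218.
After the €30 transfer: below the line — €90, €200, €345, €395; poverty gap index (FGT₁) = 0.24280.
Reduction = 0.29218 − 0.24280 = 0.049.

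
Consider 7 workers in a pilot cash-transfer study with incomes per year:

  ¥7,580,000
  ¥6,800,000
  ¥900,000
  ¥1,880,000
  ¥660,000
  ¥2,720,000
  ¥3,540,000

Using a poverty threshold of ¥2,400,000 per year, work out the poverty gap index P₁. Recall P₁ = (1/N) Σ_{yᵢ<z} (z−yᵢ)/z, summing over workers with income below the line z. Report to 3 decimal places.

0.224

Below the line: ¥660,000, ¥900,000, ¥1,880,000 (q = 3 of N = 7).
Relative gaps: (2400000−660000)/2400000 = 0.7250; (2400000−900000)/2400000 = 0.6250; (2400000−1880000)/2400000 = 0.2167.
Sum of shortfalls = 1.566667; P₁ averages over all N: 1.566667 / 7 = 0.224.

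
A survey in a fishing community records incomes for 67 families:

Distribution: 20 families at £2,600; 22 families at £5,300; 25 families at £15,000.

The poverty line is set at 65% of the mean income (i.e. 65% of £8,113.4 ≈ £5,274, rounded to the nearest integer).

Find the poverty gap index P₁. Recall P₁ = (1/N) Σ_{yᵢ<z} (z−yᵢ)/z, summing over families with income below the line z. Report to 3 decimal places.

Below the line: 20×£2,600 (q = 20 of N = 67).
Relative gaps: (5274−2600)/5274 = 0.5070 (×20).
Sum of shortfalls = 10.140311; P₁ averages over all N: 10.140311 / 67 = 0.151.

0.151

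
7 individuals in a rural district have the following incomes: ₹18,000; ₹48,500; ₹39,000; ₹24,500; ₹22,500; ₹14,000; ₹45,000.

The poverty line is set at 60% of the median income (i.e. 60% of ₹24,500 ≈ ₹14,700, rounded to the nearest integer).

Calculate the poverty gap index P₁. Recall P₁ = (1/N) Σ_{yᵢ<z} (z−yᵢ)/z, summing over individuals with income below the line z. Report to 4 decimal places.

Below z: ₹14,000 (q = 1 of N = 7).
Normalized shortfalls: (14700−14000)/14700 = 0.0476.
Σ = 0.047619. Dividing by the full population N = 7 gives P₁ = 0.0068.

0.0068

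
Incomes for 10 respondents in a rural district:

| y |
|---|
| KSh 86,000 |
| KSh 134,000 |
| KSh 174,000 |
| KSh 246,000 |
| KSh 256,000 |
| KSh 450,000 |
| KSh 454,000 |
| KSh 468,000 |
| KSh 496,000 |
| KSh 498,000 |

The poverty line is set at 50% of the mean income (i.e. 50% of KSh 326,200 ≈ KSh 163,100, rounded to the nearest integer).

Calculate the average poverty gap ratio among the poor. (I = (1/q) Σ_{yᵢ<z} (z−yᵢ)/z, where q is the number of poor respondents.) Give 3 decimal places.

Below z: KSh 86,000, KSh 134,000 (q = 2 of N = 10).
Relative gaps: 0.4727, 0.1784; sum = 0.651134.
I averages over the q = 2 poor units only: 0.651134 / 2 = 0.326.

0.326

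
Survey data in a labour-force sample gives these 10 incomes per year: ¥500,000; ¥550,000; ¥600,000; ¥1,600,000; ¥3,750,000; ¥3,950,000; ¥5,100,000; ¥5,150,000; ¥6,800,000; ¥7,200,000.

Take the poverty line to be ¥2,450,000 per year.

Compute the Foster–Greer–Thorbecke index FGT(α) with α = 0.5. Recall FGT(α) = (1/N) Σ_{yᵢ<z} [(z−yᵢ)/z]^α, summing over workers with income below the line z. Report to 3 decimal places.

Incomes under z: ¥500,000, ¥550,000, ¥600,000, ¥1,600,000 (q = 4 of N = 10).
Gap ratios (z−y)/z: (2450000−500000)/2450000 = 0.7959; (2450000−550000)/2450000 = 0.7755; (2450000−600000)/2450000 = 0.7551; (2450000−1600000)/2450000 = 0.3469.
Raised to α = 0.5: 0.89214; 0.88063; 0.86897; 0.58902.
Sum = 3.230754; FGT(0.5) = 3.230754 / 10 = 0.323.

0.323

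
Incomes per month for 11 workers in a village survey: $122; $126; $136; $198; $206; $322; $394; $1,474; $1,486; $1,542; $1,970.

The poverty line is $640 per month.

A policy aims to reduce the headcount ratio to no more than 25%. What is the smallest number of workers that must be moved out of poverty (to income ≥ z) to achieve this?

Currently q = 7 of N = 11 are below the line (H = 0.636).
A headcount ratio of at most 25% allows at most ⌊0.25 × 11⌋ = 2 poor workers.
So at least 7 − 2 = 5 must be lifted.

5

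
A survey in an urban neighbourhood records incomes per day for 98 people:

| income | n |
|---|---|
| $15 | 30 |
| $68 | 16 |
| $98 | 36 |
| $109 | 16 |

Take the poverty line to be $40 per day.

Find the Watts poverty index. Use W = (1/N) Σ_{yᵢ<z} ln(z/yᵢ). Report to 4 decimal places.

Below the line: 30×$15 (q = 30 of N = 98).
Log shortfalls: ln(40/15) = 0.9808 (×30).
W = 29.424878 / 98 = 0.3003.

0.3003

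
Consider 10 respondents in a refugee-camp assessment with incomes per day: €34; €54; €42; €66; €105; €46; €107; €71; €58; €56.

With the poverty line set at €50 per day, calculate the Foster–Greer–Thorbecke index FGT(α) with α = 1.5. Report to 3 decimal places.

Below the line: €34, €42, €46 (q = 3 of N = 10).
Normalized shortfalls: (50−34)/50 = 0.3200; (50−42)/50 = 0.1600; (50−46)/50 = 0.0800.
Raised to α = 1.5: 0.18102; 0.06400; 0.02263.
Sum = 0.267647; FGT(1.5) = 0.267647 / 10 = 0.027.

0.027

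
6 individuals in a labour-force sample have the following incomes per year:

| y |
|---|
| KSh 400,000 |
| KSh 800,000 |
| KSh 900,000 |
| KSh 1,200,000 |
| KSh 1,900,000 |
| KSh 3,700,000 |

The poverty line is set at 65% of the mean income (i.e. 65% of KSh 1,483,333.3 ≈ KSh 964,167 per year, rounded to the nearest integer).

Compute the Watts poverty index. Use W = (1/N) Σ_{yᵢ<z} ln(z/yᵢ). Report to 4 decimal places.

Poor units: KSh 400,000, KSh 800,000, KSh 900,000 (q = 3 of N = 6).
Log gaps: ln(964167/400000) = 0.8798; ln(964167/800000) = 0.1867; ln(964167/900000) = 0.0689.
W = 1.135323 / 6 = 0.1892.

0.1892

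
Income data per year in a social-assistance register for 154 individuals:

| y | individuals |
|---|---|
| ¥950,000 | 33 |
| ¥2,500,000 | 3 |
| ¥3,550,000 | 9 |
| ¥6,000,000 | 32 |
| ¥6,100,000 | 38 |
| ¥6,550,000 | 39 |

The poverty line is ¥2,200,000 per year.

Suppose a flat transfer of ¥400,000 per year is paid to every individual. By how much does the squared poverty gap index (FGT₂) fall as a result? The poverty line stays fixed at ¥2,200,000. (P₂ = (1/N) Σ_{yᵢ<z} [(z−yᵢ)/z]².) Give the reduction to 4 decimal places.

0.0372

Before: below the line — 33×¥950,000; squared poverty gap index (FGT₂) = 0.069178.
After the ¥400,000 transfer: below the line — 33×¥1,350,000; squared poverty gap index (FGT₂) = 0.031988.
Reduction = 0.069178 − 0.031988 = 0.0372.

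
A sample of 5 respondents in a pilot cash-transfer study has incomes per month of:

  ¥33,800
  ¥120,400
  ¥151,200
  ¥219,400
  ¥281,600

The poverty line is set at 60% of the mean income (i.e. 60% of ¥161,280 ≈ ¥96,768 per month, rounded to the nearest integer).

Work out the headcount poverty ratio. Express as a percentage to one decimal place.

20.0%

1 of the 5 respondents have income below ¥96,768.
H = 1/5 = 20.0%.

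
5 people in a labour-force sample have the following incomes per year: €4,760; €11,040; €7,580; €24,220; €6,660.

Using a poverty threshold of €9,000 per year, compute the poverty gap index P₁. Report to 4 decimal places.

Incomes under z: €4,760, €6,660, €7,580 (q = 3 of N = 5).
Shortfall ratios: (9000−4760)/9000 = 0.4711; (9000−6660)/9000 = 0.2600; (9000−7580)/9000 = 0.1578.
Σ = 0.888889. Dividing by the full population N = 5 gives P₁ = 0.1778.

0.1778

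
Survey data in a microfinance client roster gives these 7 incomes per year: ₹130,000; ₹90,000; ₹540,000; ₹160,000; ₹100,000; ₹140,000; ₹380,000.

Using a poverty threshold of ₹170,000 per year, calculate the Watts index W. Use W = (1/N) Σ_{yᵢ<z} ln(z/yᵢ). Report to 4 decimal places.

0.2414

Below z: ₹90,000, ₹100,000, ₹130,000, ₹140,000, ₹160,000 (q = 5 of N = 7).
Log shortfalls: ln(170000/90000) = 0.6360; ln(170000/100000) = 0.5306; ln(170000/130000) = 0.2683; ln(170000/140000) = 0.1942; ln(170000/160000) = 0.0606.
W = 1.689662 / 7 = 0.2414.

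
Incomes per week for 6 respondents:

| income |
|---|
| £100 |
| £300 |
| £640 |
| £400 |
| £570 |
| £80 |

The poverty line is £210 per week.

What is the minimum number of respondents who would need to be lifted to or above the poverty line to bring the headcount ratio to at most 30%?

1

2 of the 6 respondents are poor, so H = 2/6 = 0.333.
A headcount ratio of at most 30% allows at most ⌊0.30 × 6⌋ = 1 poor respondents.
So at least 2 − 1 = 1 must be lifted.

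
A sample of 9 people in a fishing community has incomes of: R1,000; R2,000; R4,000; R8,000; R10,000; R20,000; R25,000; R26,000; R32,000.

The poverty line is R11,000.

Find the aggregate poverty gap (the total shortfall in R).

Incomes under z: R1,000, R2,000, R4,000, R8,000, R10,000 (q = 5 of N = 9).
Individual gaps: 11000−1000 = 10000; 11000−2000 = 9000; 11000−4000 = 7000; 11000−8000 = 3000; 11000−10000 = 1000.
Aggregate gap = R30,000.

R30,000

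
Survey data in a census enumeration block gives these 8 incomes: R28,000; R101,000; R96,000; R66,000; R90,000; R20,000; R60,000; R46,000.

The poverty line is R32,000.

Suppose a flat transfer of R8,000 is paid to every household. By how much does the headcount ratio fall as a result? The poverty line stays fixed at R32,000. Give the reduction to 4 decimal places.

0.1250

Before: below the line — R20,000, R28,000; headcount ratio = 0.250000.
After the R8,000 transfer: below the line — R28,000; headcount ratio = 0.125000.
Reduction = 0.250000 − 0.125000 = 0.1250.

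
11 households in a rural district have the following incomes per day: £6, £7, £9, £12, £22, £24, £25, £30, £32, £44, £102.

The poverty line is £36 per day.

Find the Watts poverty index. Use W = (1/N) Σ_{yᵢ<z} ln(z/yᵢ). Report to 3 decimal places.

0.680

Incomes under z: £6, £7, £9, £12, £22, £24, £25, £30, £32 (q = 9 of N = 11).
ln(z/y) terms: ln(36/6) = 1.7918; ln(36/7) = 1.6376; ln(36/9) = 1.3863; ln(36/12) = 1.0986; ln(36/22) = 0.4925; ln(36/24) = 0.4055; ln(36/25) = 0.3646; ln(36/30) = 0.1823; ln(36/32) = 0.1178.
W = 7.476964 / 11 = 0.680.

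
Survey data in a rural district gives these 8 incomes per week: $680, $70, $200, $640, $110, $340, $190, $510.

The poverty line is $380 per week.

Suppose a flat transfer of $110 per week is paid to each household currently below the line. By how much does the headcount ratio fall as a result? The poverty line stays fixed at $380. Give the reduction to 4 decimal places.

0.1250

Before: below the line — $70, $110, $190, $200, $340; headcount ratio = 0.625000.
After the $110 transfer: below the line — $180, $220, $300, $310; headcount ratio = 0.500000.
Reduction = 0.625000 − 0.500000 = 0.1250.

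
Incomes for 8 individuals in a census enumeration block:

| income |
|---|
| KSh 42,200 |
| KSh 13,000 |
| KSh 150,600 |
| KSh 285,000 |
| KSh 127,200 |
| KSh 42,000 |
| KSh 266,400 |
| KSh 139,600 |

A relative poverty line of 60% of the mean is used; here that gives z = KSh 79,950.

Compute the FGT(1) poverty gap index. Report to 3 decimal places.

0.223

Below z: KSh 13,000, KSh 42,000, KSh 42,200 (q = 3 of N = 8).
Normalized shortfalls: (79950−13000)/79950 = 0.8374; (79950−42000)/79950 = 0.4747; (79950−42200)/79950 = 0.4722.
Sum of shortfalls = 1.784240; P₁ averages over all N: 1.784240 / 8 = 0.223.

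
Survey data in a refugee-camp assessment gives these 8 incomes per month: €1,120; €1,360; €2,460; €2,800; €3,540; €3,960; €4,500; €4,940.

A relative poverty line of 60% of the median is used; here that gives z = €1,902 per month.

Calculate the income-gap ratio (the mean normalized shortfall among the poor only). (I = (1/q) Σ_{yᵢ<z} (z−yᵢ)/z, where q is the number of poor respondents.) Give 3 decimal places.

Poor units: €1,120, €1,360 (q = 2 of N = 8).
Relative gaps: 0.4111, 0.2850; sum = 0.696109.
I averages over the q = 2 poor units only: 0.696109 / 2 = 0.348.

0.348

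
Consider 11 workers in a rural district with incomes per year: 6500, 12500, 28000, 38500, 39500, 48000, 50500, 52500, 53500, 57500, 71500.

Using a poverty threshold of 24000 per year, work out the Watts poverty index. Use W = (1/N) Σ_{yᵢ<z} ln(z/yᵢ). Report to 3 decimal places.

Poor units: 6500, 12500 (q = 2 of N = 11).
Log shortfalls: ln(24000/6500) = 1.3063; ln(24000/12500) = 0.6523.
W = 1.958577 / 11 = 0.178.

0.178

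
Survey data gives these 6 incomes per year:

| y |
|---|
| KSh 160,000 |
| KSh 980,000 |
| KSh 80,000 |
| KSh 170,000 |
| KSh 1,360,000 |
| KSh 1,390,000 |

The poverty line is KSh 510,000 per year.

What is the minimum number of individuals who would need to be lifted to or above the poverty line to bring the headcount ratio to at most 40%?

1

3 of the 6 individuals are poor, so H = 3/6 = 0.500.
A headcount ratio of at most 40% allows at most ⌊0.40 × 6⌋ = 2 poor individuals.
So at least 3 − 2 = 1 must be lifted.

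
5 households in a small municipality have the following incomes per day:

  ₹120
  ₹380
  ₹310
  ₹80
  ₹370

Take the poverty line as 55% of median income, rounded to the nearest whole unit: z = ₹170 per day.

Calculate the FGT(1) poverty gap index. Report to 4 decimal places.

0.1647

Poor units: ₹80, ₹120 (q = 2 of N = 5).
Shortfall ratios: (170−80)/170 = 0.5294; (170−120)/170 = 0.2941.
Sum of shortfalls = 0.823529; P₁ averages over all N: 0.823529 / 5 = 0.1647.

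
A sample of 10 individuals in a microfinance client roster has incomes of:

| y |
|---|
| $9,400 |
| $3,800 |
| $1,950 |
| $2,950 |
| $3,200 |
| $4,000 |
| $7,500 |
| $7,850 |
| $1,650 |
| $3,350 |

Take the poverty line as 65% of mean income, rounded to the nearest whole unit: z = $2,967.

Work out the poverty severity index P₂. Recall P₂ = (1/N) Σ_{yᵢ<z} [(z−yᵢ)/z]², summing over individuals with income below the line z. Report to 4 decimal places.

0.0315

Below the line: $1,650, $1,950, $2,950 (q = 3 of N = 10).
Gap ratios (z−y)/z: (2967−1650)/2967 = 0.4439; (2967−1950)/2967 = 0.3428; (2967−2950)/2967 = 0.0057.
Squared: 0.1970; 0.1175; 0.0000.
Sum = 0.314556; P₂ = 0.314556 / 10 = 0.0315.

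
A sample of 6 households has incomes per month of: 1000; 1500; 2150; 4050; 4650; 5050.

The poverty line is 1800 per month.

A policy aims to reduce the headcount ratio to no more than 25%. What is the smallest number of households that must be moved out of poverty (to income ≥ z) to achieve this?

2 of the 6 households are poor, so H = 2/6 = 0.333.
A headcount ratio of at most 25% allows at most ⌊0.25 × 6⌋ = 1 poor households.
So at least 2 − 1 = 1 must be lifted.

1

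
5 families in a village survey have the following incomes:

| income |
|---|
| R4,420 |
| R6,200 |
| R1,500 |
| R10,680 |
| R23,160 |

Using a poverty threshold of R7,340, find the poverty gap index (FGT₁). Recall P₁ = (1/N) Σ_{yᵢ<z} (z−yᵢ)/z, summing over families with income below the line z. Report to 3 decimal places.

Incomes under z: R1,500, R4,420, R6,200 (q = 3 of N = 5).
Normalized shortfalls: (7340−1500)/7340 = 0.7956; (7340−4420)/7340 = 0.3978; (7340−6200)/7340 = 0.1553.
Σ = 1.348774. Dividing by the full population N = 5 gives P₁ = 0.270.

0.270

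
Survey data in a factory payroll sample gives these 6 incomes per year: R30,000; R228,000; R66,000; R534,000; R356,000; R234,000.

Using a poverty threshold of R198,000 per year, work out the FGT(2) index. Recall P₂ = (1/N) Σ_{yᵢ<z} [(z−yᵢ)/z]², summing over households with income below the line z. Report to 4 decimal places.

Incomes under z: R30,000, R66,000 (q = 2 of N = 6).
Gap ratios (z−y)/z: (198000−30000)/198000 = 0.8485; (198000−66000)/198000 = 0.6667.
Squared: 0.7199; 0.4444.
Sum = 1.164371; P₂ = 1.164371 / 6 = 0.1941.

0.1941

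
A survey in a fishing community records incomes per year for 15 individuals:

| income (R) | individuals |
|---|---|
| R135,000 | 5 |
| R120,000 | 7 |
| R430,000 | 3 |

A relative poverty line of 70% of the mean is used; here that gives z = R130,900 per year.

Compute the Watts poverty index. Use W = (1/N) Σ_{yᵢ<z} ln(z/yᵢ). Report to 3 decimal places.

Poor units: 7×R120,000 (q = 7 of N = 15).
Log gaps: ln(130900/120000) = 0.0869 (×7).
W = 0.608594 / 15 = 0.041.

0.041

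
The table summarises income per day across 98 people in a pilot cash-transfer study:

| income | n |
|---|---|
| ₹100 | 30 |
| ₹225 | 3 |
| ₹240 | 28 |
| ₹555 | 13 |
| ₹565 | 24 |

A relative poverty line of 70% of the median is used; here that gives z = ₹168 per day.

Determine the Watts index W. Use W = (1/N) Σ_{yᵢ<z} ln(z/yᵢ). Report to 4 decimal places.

Poor units: 30×₹100 (q = 30 of N = 98).
ln(z/y) terms: ln(168/100) = 0.5188 (×30).
W = 15.563814 / 98 = 0.1588.

0.1588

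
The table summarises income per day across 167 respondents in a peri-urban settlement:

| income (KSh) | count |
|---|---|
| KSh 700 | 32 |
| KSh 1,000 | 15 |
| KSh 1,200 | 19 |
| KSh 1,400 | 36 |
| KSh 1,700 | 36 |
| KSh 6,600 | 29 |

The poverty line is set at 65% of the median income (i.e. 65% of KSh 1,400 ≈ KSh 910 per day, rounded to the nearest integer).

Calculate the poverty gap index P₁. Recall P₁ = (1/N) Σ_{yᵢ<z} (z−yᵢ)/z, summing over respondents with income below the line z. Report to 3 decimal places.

Below the line: 32×KSh 700 (q = 32 of N = 167).
Normalized shortfalls: (910−700)/910 = 0.2308 (×32).
Σ = 7.384615. Dividing by the full population N = 167 gives P₁ = 0.044.

0.044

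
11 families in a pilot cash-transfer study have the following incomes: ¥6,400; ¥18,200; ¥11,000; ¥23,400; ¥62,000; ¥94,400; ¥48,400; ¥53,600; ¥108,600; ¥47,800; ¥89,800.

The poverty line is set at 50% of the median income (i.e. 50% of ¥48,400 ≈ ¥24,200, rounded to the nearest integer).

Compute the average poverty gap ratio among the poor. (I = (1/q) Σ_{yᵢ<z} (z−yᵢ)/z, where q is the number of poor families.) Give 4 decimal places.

Poor units: ¥6,400, ¥11,000, ¥18,200, ¥23,400 (q = 4 of N = 11).
Shortfall ratios (z−y)/z: 0.7355, 0.5455, 0.2479, 0.0331; sum = 1.561983.
I averages over the q = 4 poor units only: 1.561983 / 4 = 0.3905.

0.3905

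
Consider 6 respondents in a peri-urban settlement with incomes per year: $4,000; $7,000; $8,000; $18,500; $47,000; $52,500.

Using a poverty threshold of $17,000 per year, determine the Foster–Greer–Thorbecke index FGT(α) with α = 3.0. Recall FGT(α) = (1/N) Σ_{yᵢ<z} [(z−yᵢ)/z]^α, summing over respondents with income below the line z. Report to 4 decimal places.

0.1332

Below z: $4,000, $7,000, $8,000 (q = 3 of N = 6).
Relative gaps: (17000−4000)/17000 = 0.7647; (17000−7000)/17000 = 0.5882; (17000−8000)/17000 = 0.5294.
Raised to α = 3.0: 0.44718; 0.20354; 0.14838.
Sum = 0.799104; FGT(3.0) = 0.799104 / 6 = 0.1332.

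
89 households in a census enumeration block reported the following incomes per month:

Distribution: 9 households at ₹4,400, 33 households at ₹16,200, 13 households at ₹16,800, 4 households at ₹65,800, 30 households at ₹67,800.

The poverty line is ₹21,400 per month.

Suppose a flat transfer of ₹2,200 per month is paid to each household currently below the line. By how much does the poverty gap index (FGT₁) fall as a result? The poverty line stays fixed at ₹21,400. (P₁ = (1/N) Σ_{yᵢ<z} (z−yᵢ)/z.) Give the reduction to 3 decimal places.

Before: below the line — 9×₹4,400, 33×₹16,200, 13×₹16,800; poverty gap index (FGT₁) = 0.20183.
After the ₹2,200 transfer: below the line — 9×₹6,600, 33×₹18,400, 13×₹19,000; poverty gap index (FGT₁) = 0.13830.
Reduction = 0.20183 − 0.13830 = 0.064.

0.064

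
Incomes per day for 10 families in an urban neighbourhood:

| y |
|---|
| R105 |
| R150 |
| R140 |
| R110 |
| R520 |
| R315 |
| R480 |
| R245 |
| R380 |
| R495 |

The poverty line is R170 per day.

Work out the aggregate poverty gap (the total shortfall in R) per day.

Below the line: R105, R110, R140, R150 (q = 4 of N = 10).
Individual gaps: 170−105 = 65; 170−110 = 60; 170−140 = 30; 170−150 = 20.
Aggregate gap = R175.

R175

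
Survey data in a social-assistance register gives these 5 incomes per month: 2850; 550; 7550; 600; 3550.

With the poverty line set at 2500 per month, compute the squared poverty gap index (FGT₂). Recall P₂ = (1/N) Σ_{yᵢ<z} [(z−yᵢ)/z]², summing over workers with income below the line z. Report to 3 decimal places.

0.237

Poor units: 550, 600 (q = 2 of N = 5).
Normalized shortfalls: (2500−550)/2500 = 0.7800; (2500−600)/2500 = 0.7600.
Squared: 0.6084; 0.5776.
Sum = 1.186000; P₂ = 1.186000 / 5 = 0.237.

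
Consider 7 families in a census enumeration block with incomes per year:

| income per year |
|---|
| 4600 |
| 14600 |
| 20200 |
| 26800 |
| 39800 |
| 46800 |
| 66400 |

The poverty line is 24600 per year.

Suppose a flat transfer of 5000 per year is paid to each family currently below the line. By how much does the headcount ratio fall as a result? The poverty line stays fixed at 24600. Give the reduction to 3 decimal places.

Before: below the line — 4600, 14600, 20200; headcount ratio = 0.42857.
After the 5000 transfer: below the line — 9600, 19600; headcount ratio = 0.28571.
Reduction = 0.42857 − 0.28571 = 0.143.

0.143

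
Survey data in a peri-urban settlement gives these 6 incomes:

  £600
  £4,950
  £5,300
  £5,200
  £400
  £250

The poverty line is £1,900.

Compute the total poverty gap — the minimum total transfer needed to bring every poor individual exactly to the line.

£4,450

Below z: £250, £400, £600 (q = 3 of N = 6).
Individual gaps: 1900−250 = 1650; 1900−400 = 1500; 1900−600 = 1300.
Aggregate gap = £4,450.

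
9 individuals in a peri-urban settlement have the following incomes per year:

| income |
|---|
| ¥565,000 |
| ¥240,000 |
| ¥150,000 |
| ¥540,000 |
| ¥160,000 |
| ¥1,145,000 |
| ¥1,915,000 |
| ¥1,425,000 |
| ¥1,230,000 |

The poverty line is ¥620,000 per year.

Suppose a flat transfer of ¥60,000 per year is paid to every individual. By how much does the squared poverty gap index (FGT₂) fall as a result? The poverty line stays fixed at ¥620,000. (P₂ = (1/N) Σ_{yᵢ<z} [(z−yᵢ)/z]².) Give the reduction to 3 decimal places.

Before: below the line — ¥150,000, ¥160,000, ¥240,000, ¥540,000, ¥565,000; squared poverty gap index (FGT₂) = 0.16948.
After the ¥60,000 transfer: below the line — ¥210,000, ¥220,000, ¥300,000, ¥600,000; squared poverty gap index (FGT₂) = 0.12455.
Reduction = 0.16948 − 0.12455 = 0.045.

0.045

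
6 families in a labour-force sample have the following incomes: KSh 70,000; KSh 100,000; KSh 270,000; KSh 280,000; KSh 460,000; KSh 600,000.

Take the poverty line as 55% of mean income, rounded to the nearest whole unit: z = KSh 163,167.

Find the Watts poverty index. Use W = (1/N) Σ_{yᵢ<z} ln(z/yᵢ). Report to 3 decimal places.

0.223

Below the line: KSh 70,000, KSh 100,000 (q = 2 of N = 6).
Log gaps: ln(163167/70000) = 0.8463; ln(163167/100000) = 0.4896.
W = 1.335883 / 6 = 0.223.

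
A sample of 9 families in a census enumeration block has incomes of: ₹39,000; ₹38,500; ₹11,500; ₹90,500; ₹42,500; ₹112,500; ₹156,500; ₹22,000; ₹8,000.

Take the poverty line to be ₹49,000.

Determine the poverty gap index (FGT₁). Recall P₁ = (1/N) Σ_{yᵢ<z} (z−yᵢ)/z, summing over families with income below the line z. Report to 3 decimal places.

Below z: ₹8,000, ₹11,500, ₹22,000, ₹38,500, ₹39,000, ₹42,500 (q = 6 of N = 9).
Normalized shortfalls: (49000−8000)/49000 = 0.8367; (49000−11500)/49000 = 0.7653; (49000−22000)/49000 = 0.5510; (49000−38500)/49000 = 0.2143; (49000−39000)/49000 = 0.2041; (49000−42500)/49000 = 0.1327.
Σ = 2.704082. Dividing by the full population N = 9 gives P₁ = 0.300.

0.300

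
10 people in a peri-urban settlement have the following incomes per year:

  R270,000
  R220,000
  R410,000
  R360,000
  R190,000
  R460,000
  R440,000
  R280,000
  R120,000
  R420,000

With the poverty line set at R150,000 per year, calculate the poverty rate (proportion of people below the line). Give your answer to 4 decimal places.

1 of the 10 people have income below R150,000.
H = 1/10 = 0.1000.

0.1000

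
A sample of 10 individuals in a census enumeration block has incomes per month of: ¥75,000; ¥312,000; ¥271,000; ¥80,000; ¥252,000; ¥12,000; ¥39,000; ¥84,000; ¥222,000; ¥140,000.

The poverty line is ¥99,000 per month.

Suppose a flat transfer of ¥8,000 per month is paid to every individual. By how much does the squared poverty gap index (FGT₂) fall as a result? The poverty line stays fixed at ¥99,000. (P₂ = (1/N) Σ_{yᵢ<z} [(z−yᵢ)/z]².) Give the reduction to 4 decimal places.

0.0302

Before: below the line — ¥12,000, ¥39,000, ¥75,000, ¥80,000, ¥84,000; squared poverty gap index (FGT₂) = 0.125814.
After the ¥8,000 transfer: below the line — ¥20,000, ¥47,000, ¥83,000, ¥88,000, ¥92,000; squared poverty gap index (FGT₂) = 0.095613.
Reduction = 0.125814 − 0.095613 = 0.0302.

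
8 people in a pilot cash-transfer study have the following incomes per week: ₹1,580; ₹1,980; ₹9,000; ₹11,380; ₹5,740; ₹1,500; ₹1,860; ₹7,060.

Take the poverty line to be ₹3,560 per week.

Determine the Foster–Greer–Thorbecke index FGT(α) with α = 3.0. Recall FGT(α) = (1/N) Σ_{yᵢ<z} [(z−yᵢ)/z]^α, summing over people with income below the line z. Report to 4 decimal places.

Below the line: ₹1,500, ₹1,580, ₹1,860, ₹1,980 (q = 4 of N = 8).
Relative gaps: (3560−1500)/3560 = 0.5787; (3560−1580)/3560 = 0.5562; (3560−1860)/3560 = 0.4775; (3560−1980)/3560 = 0.4438.
Raised to α = 3.0: 0.19375; 0.17205; 0.10889; 0.08742.
Sum = 0.562115; FGT(3.0) = 0.562115 / 8 = 0.0703.

0.0703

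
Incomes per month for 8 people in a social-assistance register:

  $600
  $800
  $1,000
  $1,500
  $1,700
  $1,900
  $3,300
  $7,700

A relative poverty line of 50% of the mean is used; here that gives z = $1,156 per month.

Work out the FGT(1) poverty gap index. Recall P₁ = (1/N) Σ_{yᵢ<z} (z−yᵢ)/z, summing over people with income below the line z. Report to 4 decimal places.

0.1155

Below the line: $600, $800, $1,000 (q = 3 of N = 8).
Relative gaps: (1156−600)/1156 = 0.4810; (1156−800)/1156 = 0.3080; (1156−1000)/1156 = 0.1349.
Sum of shortfalls = 0.923875; P₁ averages over all N: 0.923875 / 8 = 0.1155.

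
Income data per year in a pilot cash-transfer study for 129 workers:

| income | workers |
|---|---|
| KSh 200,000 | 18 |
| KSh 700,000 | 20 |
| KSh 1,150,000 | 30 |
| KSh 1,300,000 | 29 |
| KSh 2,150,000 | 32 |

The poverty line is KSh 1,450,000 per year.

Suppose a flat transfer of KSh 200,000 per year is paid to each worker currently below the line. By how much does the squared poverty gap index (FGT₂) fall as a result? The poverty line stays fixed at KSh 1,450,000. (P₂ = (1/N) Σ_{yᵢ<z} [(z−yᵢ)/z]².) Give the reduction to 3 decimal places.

Before: below the line — 18×KSh 200,000, 20×KSh 700,000, 30×KSh 1,150,000, 29×KSh 1,300,000; squared poverty gap index (FGT₂) = 0.15754.
After the KSh 200,000 transfer: below the line — 18×KSh 400,000, 20×KSh 900,000, 30×KSh 1,350,000; squared poverty gap index (FGT₂) = 0.09658.
Reduction = 0.15754 − 0.09658 = 0.061.

0.061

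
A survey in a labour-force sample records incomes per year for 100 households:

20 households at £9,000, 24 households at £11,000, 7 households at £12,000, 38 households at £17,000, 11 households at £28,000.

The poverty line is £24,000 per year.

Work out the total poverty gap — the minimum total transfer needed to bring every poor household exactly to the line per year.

Poor units: 20×£9,000, 24×£11,000, 7×£12,000, 38×£17,000 (q = 89 of N = 100).
Individual gaps: 20×(24000−9000) = 300000; 24×(24000−11000) = 312000; 7×(24000−12000) = 84000; 38×(24000−17000) = 266000.
Aggregate gap = £962,000.

£962,000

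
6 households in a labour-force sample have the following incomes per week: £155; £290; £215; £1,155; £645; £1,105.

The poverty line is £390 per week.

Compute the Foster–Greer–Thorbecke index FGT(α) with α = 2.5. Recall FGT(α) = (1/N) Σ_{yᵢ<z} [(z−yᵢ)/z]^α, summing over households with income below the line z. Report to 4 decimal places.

0.0750

Below the line: £155, £215, £290 (q = 3 of N = 6).
Shortfall ratios: (390−155)/390 = 0.6026; (390−215)/390 = 0.4487; (390−290)/390 = 0.2564.
Raised to α = 2.5: 0.28184; 0.13488; 0.03329.
Sum = 0.450011; FGT(2.5) = 0.450011 / 6 = 0.0750.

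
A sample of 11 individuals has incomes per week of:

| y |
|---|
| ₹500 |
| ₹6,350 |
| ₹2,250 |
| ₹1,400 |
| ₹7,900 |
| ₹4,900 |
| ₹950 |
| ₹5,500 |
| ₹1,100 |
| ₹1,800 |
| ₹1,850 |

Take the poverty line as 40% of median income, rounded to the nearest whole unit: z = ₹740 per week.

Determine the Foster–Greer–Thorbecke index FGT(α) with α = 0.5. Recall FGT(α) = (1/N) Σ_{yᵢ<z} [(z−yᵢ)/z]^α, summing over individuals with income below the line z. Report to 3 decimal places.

Below z: ₹500 (q = 1 of N = 11).
Relative gaps: (740−500)/740 = 0.3243.
Raised to α = 0.5: 0.56949.
Sum = 0.569495; FGT(0.5) = 0.569495 / 11 = 0.052.

0.052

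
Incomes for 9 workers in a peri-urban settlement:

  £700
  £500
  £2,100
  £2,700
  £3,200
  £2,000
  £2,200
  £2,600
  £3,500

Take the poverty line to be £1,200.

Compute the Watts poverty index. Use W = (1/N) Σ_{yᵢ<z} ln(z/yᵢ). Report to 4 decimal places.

0.1572

Incomes under z: £500, £700 (q = 2 of N = 9).
Log shortfalls: ln(1200/500) = 0.8755; ln(1200/700) = 0.5390.
W = 1.414465 / 9 = 0.1572.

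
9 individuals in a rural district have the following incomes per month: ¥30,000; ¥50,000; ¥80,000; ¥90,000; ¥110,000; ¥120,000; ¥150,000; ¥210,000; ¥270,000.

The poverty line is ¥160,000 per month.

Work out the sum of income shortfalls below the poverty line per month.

¥490,000

Incomes under z: ¥30,000, ¥50,000, ¥80,000, ¥90,000, ¥110,000, ¥120,000, ¥150,000 (q = 7 of N = 9).
Individual gaps: 160000−30000 = 130000; 160000−50000 = 110000; 160000−80000 = 80000; 160000−90000 = 70000; 160000−110000 = 50000; 160000−120000 = 40000; 160000−150000 = 10000.
Aggregate gap = ¥490,000.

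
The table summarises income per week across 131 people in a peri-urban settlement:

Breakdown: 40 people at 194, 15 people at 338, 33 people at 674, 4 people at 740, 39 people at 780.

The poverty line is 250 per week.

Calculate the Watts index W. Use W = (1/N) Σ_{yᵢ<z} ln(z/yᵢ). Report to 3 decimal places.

Below the line: 40×194 (q = 40 of N = 131).
Log shortfalls: ln(250/194) = 0.2536 (×40).
W = 10.144110 / 131 = 0.077.

0.077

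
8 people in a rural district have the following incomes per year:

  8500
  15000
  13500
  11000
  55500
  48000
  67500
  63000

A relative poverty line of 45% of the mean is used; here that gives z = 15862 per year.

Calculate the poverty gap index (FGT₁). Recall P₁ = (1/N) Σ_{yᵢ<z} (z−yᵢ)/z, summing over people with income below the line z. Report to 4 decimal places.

Incomes under z: 8500, 11000, 13500, 15000 (q = 4 of N = 8).
Normalized shortfalls: (15862−8500)/15862 = 0.4641; (15862−11000)/15862 = 0.3065; (15862−13500)/15862 = 0.1489; (15862−15000)/15862 = 0.0543.
Sum of shortfalls = 0.973900; P₁ averages over all N: 0.973900 / 8 = 0.1217.

0.1217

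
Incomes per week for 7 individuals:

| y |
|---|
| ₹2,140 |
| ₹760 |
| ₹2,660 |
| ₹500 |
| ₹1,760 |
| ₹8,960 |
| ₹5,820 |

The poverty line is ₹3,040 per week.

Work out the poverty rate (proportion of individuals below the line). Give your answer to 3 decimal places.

5 of the 7 individuals have income below ₹3,040.
H = 5/7 = 0.714.

0.714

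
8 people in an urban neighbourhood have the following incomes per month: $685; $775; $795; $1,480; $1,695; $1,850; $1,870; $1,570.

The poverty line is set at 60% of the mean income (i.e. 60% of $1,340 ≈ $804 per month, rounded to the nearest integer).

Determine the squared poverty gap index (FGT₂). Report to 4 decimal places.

0.0029

Incomes under z: $685, $775, $795 (q = 3 of N = 8).
Gap ratios (z−y)/z: (804−685)/804 = 0.1480; (804−775)/804 = 0.0361; (804−795)/804 = 0.0112.
Squared: 0.0219; 0.0013; 0.0001.
Sum = 0.023333; P₂ = 0.023333 / 8 = 0.0029.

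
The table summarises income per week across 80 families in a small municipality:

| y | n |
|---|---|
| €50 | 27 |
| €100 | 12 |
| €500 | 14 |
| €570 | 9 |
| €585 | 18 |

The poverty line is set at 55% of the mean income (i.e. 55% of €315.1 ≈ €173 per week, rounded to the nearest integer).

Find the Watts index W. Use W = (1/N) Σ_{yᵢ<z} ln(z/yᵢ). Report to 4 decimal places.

Below the line: 27×€50, 12×€100 (q = 39 of N = 80).
Log shortfalls: ln(173/50) = 1.2413 (×27); ln(173/100) = 0.5481 (×12).
W = 40.091709 / 80 = 0.5011.

0.5011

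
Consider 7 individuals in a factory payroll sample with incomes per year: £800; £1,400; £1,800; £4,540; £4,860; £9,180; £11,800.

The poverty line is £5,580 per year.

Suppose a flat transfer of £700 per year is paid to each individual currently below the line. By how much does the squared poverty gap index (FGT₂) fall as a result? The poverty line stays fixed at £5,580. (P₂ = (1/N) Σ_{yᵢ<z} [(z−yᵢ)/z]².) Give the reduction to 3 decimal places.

Before: below the line — £800, £1,400, £1,800, £4,540, £4,860; squared poverty gap index (FGT₂) = 0.25789.
After the £700 transfer: below the line — £1,500, £2,100, £2,500, £5,240, £5,560; squared poverty gap index (FGT₂) = 0.17600.
Reduction = 0.25789 − 0.17600 = 0.082.

0.082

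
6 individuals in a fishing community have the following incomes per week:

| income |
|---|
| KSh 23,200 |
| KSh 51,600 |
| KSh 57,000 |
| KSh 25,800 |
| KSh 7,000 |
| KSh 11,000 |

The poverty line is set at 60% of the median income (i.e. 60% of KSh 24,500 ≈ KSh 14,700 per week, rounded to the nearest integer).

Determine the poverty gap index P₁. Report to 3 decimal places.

Poor units: KSh 7,000, KSh 11,000 (q = 2 of N = 6).
Gap ratios (z−y)/z: (14700−7000)/14700 = 0.5238; (14700−11000)/14700 = 0.2517.
Sum of shortfalls = 0.775510; P₁ averages over all N: 0.775510 / 6 = 0.129.

0.129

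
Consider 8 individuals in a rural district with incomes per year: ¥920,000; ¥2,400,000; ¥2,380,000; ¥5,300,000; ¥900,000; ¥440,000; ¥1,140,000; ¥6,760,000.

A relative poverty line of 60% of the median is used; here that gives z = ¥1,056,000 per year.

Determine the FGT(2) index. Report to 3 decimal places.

Poor units: ¥440,000, ¥900,000, ¥920,000 (q = 3 of N = 8).
Normalized shortfalls: (1056000−440000)/1056000 = 0.5833; (1056000−900000)/1056000 = 0.1477; (1056000−920000)/1056000 = 0.1288.
Squared: 0.3403; 0.0218; 0.0166.
Sum = 0.378687; P₂ = 0.378687 / 8 = 0.047.

0.047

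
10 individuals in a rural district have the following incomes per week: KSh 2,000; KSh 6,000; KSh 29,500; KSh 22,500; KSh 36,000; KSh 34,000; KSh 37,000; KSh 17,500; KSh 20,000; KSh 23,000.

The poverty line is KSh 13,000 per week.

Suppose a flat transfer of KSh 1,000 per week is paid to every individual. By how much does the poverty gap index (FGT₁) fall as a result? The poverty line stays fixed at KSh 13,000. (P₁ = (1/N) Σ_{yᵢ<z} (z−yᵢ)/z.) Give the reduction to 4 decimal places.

0.0154

Before: below the line — KSh 2,000, KSh 6,000; poverty gap index (FGT₁) = 0.138462.
After the KSh 1,000 transfer: below the line — KSh 3,000, KSh 7,000; poverty gap index (FGT₁) = 0.123077.
Reduction = 0.138462 − 0.123077 = 0.0154.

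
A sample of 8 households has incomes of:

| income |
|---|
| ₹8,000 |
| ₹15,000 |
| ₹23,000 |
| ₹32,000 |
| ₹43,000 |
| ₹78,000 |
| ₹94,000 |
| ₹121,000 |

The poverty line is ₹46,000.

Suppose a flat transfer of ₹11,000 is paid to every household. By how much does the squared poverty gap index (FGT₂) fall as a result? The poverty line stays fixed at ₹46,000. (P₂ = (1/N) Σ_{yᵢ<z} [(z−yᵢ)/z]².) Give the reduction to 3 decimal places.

0.110

Before: below the line — ₹8,000, ₹15,000, ₹23,000, ₹32,000, ₹43,000; squared poverty gap index (FGT₂) = 0.18543.
After the ₹11,000 transfer: below the line — ₹19,000, ₹26,000, ₹34,000, ₹43,000; squared poverty gap index (FGT₂) = 0.07573.
Reduction = 0.18543 − 0.07573 = 0.110.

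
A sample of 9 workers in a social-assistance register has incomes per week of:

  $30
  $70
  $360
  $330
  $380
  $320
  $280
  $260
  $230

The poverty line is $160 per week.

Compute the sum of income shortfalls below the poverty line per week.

$220

Below z: $30, $70 (q = 2 of N = 9).
Individual gaps: 160−30 = 130; 160−70 = 90.
Aggregate gap = $220.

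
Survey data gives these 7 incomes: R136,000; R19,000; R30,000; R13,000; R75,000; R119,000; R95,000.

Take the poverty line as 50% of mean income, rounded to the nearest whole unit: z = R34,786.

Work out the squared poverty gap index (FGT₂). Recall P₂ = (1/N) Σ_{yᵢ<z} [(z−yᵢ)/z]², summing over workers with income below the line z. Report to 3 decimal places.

0.088

Incomes under z: R13,000, R19,000, R30,000 (q = 3 of N = 7).
Shortfall ratios: (34786−13000)/34786 = 0.6263; (34786−19000)/34786 = 0.4538; (34786−30000)/34786 = 0.1376.
Squared: 0.3922; 0.2059; 0.0189.
Sum = 0.617101; P₂ = 0.617101 / 7 = 0.088.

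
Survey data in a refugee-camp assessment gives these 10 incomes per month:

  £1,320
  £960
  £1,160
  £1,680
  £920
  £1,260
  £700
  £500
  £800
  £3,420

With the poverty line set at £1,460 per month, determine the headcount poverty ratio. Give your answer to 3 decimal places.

8 of the 10 respondents have income below £1,460.
H = 8/10 = 0.800.

0.800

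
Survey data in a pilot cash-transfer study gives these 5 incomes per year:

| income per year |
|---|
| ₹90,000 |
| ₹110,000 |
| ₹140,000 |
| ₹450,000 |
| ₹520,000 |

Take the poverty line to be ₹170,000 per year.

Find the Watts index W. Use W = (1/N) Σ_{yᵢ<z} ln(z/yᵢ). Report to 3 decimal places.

Poor units: ₹90,000, ₹110,000, ₹140,000 (q = 3 of N = 5).
Log gaps: ln(170000/90000) = 0.6360; ln(170000/110000) = 0.4353; ln(170000/140000) = 0.1942.
W = 1.265463 / 5 = 0.253.

0.253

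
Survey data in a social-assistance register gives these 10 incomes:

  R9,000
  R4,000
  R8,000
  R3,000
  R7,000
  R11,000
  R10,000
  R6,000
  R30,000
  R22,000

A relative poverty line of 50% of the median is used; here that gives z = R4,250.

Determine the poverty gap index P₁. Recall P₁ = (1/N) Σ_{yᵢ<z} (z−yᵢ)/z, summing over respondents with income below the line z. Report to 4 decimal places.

0.0353

Below z: R3,000, R4,000 (q = 2 of N = 10).
Relative gaps: (4250−3000)/4250 = 0.2941; (4250−4000)/4250 = 0.0588.
Σ = 0.352941. Dividing by the full population N = 10 gives P₁ = 0.0353.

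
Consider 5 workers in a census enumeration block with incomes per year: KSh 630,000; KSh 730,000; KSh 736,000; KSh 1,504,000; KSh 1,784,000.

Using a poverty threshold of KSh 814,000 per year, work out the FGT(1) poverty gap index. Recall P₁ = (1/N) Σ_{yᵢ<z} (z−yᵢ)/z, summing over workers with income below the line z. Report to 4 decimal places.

0.0850

Below z: KSh 630,000, KSh 730,000, KSh 736,000 (q = 3 of N = 5).
Shortfall ratios: (814000−630000)/814000 = 0.2260; (814000−730000)/814000 = 0.1032; (814000−736000)/814000 = 0.0958.
Sum of shortfalls = 0.425061; P₁ averages over all N: 0.425061 / 5 = 0.0850.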